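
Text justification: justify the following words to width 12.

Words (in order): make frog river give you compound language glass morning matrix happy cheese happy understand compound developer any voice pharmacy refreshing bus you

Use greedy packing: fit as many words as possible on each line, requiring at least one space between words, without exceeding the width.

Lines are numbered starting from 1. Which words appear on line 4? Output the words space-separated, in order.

Answer: language

Derivation:
Line 1: ['make', 'frog'] (min_width=9, slack=3)
Line 2: ['river', 'give'] (min_width=10, slack=2)
Line 3: ['you', 'compound'] (min_width=12, slack=0)
Line 4: ['language'] (min_width=8, slack=4)
Line 5: ['glass'] (min_width=5, slack=7)
Line 6: ['morning'] (min_width=7, slack=5)
Line 7: ['matrix', 'happy'] (min_width=12, slack=0)
Line 8: ['cheese', 'happy'] (min_width=12, slack=0)
Line 9: ['understand'] (min_width=10, slack=2)
Line 10: ['compound'] (min_width=8, slack=4)
Line 11: ['developer'] (min_width=9, slack=3)
Line 12: ['any', 'voice'] (min_width=9, slack=3)
Line 13: ['pharmacy'] (min_width=8, slack=4)
Line 14: ['refreshing'] (min_width=10, slack=2)
Line 15: ['bus', 'you'] (min_width=7, slack=5)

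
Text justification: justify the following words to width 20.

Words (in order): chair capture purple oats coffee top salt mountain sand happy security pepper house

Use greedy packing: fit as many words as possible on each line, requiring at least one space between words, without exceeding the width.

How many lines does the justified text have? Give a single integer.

Line 1: ['chair', 'capture', 'purple'] (min_width=20, slack=0)
Line 2: ['oats', 'coffee', 'top', 'salt'] (min_width=20, slack=0)
Line 3: ['mountain', 'sand', 'happy'] (min_width=19, slack=1)
Line 4: ['security', 'pepper'] (min_width=15, slack=5)
Line 5: ['house'] (min_width=5, slack=15)
Total lines: 5

Answer: 5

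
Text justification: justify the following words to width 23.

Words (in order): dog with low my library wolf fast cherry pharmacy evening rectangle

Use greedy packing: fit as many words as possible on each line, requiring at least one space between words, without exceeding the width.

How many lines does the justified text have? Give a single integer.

Answer: 4

Derivation:
Line 1: ['dog', 'with', 'low', 'my', 'library'] (min_width=23, slack=0)
Line 2: ['wolf', 'fast', 'cherry'] (min_width=16, slack=7)
Line 3: ['pharmacy', 'evening'] (min_width=16, slack=7)
Line 4: ['rectangle'] (min_width=9, slack=14)
Total lines: 4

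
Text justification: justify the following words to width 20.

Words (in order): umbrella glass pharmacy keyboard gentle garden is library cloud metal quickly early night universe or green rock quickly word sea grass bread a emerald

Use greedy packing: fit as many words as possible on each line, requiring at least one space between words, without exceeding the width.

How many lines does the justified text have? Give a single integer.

Line 1: ['umbrella', 'glass'] (min_width=14, slack=6)
Line 2: ['pharmacy', 'keyboard'] (min_width=17, slack=3)
Line 3: ['gentle', 'garden', 'is'] (min_width=16, slack=4)
Line 4: ['library', 'cloud', 'metal'] (min_width=19, slack=1)
Line 5: ['quickly', 'early', 'night'] (min_width=19, slack=1)
Line 6: ['universe', 'or', 'green'] (min_width=17, slack=3)
Line 7: ['rock', 'quickly', 'word'] (min_width=17, slack=3)
Line 8: ['sea', 'grass', 'bread', 'a'] (min_width=17, slack=3)
Line 9: ['emerald'] (min_width=7, slack=13)
Total lines: 9

Answer: 9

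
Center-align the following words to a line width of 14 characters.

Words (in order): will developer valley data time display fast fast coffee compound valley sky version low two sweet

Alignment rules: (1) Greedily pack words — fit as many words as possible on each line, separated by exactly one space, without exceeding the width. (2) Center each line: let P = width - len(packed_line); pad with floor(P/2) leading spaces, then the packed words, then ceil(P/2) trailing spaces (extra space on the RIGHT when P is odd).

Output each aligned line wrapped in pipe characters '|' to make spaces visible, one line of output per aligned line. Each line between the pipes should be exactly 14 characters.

Answer: |will developer|
| valley data  |
| time display |
|  fast fast   |
|    coffee    |
|   compound   |
|  valley sky  |
| version low  |
|  two sweet   |

Derivation:
Line 1: ['will', 'developer'] (min_width=14, slack=0)
Line 2: ['valley', 'data'] (min_width=11, slack=3)
Line 3: ['time', 'display'] (min_width=12, slack=2)
Line 4: ['fast', 'fast'] (min_width=9, slack=5)
Line 5: ['coffee'] (min_width=6, slack=8)
Line 6: ['compound'] (min_width=8, slack=6)
Line 7: ['valley', 'sky'] (min_width=10, slack=4)
Line 8: ['version', 'low'] (min_width=11, slack=3)
Line 9: ['two', 'sweet'] (min_width=9, slack=5)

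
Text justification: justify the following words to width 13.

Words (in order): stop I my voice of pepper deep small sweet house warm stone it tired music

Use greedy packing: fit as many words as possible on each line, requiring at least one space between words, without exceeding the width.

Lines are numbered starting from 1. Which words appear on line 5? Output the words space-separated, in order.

Answer: house warm

Derivation:
Line 1: ['stop', 'I', 'my'] (min_width=9, slack=4)
Line 2: ['voice', 'of'] (min_width=8, slack=5)
Line 3: ['pepper', 'deep'] (min_width=11, slack=2)
Line 4: ['small', 'sweet'] (min_width=11, slack=2)
Line 5: ['house', 'warm'] (min_width=10, slack=3)
Line 6: ['stone', 'it'] (min_width=8, slack=5)
Line 7: ['tired', 'music'] (min_width=11, slack=2)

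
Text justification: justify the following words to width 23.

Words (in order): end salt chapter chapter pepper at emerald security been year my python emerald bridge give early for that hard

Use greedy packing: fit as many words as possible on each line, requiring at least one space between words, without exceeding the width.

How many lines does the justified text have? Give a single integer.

Answer: 6

Derivation:
Line 1: ['end', 'salt', 'chapter'] (min_width=16, slack=7)
Line 2: ['chapter', 'pepper', 'at'] (min_width=17, slack=6)
Line 3: ['emerald', 'security', 'been'] (min_width=21, slack=2)
Line 4: ['year', 'my', 'python', 'emerald'] (min_width=22, slack=1)
Line 5: ['bridge', 'give', 'early', 'for'] (min_width=21, slack=2)
Line 6: ['that', 'hard'] (min_width=9, slack=14)
Total lines: 6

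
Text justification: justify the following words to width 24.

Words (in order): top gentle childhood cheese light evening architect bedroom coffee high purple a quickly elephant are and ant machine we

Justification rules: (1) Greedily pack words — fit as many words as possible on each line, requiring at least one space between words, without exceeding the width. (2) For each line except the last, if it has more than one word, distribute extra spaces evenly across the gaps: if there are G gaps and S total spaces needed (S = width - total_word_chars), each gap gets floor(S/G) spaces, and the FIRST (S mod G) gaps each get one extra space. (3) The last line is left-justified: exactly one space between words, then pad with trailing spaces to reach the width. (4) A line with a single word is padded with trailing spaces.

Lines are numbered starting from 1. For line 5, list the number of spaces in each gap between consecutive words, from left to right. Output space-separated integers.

Answer: 3 2 2

Derivation:
Line 1: ['top', 'gentle', 'childhood'] (min_width=20, slack=4)
Line 2: ['cheese', 'light', 'evening'] (min_width=20, slack=4)
Line 3: ['architect', 'bedroom', 'coffee'] (min_width=24, slack=0)
Line 4: ['high', 'purple', 'a', 'quickly'] (min_width=21, slack=3)
Line 5: ['elephant', 'are', 'and', 'ant'] (min_width=20, slack=4)
Line 6: ['machine', 'we'] (min_width=10, slack=14)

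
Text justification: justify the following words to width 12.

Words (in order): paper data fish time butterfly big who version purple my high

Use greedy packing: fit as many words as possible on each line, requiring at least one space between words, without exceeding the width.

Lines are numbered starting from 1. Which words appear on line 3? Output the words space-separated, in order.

Line 1: ['paper', 'data'] (min_width=10, slack=2)
Line 2: ['fish', 'time'] (min_width=9, slack=3)
Line 3: ['butterfly'] (min_width=9, slack=3)
Line 4: ['big', 'who'] (min_width=7, slack=5)
Line 5: ['version'] (min_width=7, slack=5)
Line 6: ['purple', 'my'] (min_width=9, slack=3)
Line 7: ['high'] (min_width=4, slack=8)

Answer: butterfly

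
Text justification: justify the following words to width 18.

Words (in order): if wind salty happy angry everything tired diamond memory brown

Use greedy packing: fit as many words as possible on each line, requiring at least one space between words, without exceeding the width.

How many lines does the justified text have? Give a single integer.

Line 1: ['if', 'wind', 'salty'] (min_width=13, slack=5)
Line 2: ['happy', 'angry'] (min_width=11, slack=7)
Line 3: ['everything', 'tired'] (min_width=16, slack=2)
Line 4: ['diamond', 'memory'] (min_width=14, slack=4)
Line 5: ['brown'] (min_width=5, slack=13)
Total lines: 5

Answer: 5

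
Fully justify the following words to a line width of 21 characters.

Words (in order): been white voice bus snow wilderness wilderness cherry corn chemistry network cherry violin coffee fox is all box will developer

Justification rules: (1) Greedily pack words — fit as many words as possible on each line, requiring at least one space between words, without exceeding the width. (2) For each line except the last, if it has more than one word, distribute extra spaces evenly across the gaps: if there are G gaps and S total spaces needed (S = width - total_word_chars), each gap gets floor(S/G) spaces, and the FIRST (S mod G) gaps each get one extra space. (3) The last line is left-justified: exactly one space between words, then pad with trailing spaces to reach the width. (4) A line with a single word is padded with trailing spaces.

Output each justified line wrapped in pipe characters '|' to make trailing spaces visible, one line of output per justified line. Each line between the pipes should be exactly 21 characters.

Line 1: ['been', 'white', 'voice', 'bus'] (min_width=20, slack=1)
Line 2: ['snow', 'wilderness'] (min_width=15, slack=6)
Line 3: ['wilderness', 'cherry'] (min_width=17, slack=4)
Line 4: ['corn', 'chemistry'] (min_width=14, slack=7)
Line 5: ['network', 'cherry', 'violin'] (min_width=21, slack=0)
Line 6: ['coffee', 'fox', 'is', 'all', 'box'] (min_width=21, slack=0)
Line 7: ['will', 'developer'] (min_width=14, slack=7)

Answer: |been  white voice bus|
|snow       wilderness|
|wilderness     cherry|
|corn        chemistry|
|network cherry violin|
|coffee fox is all box|
|will developer       |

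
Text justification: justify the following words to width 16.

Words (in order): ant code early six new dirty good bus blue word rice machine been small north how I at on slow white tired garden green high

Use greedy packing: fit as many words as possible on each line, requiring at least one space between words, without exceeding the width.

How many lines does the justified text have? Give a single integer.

Answer: 10

Derivation:
Line 1: ['ant', 'code', 'early'] (min_width=14, slack=2)
Line 2: ['six', 'new', 'dirty'] (min_width=13, slack=3)
Line 3: ['good', 'bus', 'blue'] (min_width=13, slack=3)
Line 4: ['word', 'rice'] (min_width=9, slack=7)
Line 5: ['machine', 'been'] (min_width=12, slack=4)
Line 6: ['small', 'north', 'how'] (min_width=15, slack=1)
Line 7: ['I', 'at', 'on', 'slow'] (min_width=12, slack=4)
Line 8: ['white', 'tired'] (min_width=11, slack=5)
Line 9: ['garden', 'green'] (min_width=12, slack=4)
Line 10: ['high'] (min_width=4, slack=12)
Total lines: 10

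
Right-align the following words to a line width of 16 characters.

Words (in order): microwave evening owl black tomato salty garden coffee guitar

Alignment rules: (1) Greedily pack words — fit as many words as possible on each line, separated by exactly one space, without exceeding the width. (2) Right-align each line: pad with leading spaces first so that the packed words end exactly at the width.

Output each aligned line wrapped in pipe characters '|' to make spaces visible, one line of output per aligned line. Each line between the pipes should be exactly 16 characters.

Answer: |       microwave|
|     evening owl|
|    black tomato|
|    salty garden|
|   coffee guitar|

Derivation:
Line 1: ['microwave'] (min_width=9, slack=7)
Line 2: ['evening', 'owl'] (min_width=11, slack=5)
Line 3: ['black', 'tomato'] (min_width=12, slack=4)
Line 4: ['salty', 'garden'] (min_width=12, slack=4)
Line 5: ['coffee', 'guitar'] (min_width=13, slack=3)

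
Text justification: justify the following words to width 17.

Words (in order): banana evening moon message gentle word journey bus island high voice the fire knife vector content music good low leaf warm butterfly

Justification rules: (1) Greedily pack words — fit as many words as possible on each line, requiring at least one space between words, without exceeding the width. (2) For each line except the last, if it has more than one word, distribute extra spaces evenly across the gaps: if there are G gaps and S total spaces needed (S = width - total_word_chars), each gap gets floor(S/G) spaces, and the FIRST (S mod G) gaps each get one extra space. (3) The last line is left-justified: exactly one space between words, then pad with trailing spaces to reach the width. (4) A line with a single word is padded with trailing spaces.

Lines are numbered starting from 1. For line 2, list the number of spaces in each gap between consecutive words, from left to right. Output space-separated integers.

Answer: 6

Derivation:
Line 1: ['banana', 'evening'] (min_width=14, slack=3)
Line 2: ['moon', 'message'] (min_width=12, slack=5)
Line 3: ['gentle', 'word'] (min_width=11, slack=6)
Line 4: ['journey', 'bus'] (min_width=11, slack=6)
Line 5: ['island', 'high', 'voice'] (min_width=17, slack=0)
Line 6: ['the', 'fire', 'knife'] (min_width=14, slack=3)
Line 7: ['vector', 'content'] (min_width=14, slack=3)
Line 8: ['music', 'good', 'low'] (min_width=14, slack=3)
Line 9: ['leaf', 'warm'] (min_width=9, slack=8)
Line 10: ['butterfly'] (min_width=9, slack=8)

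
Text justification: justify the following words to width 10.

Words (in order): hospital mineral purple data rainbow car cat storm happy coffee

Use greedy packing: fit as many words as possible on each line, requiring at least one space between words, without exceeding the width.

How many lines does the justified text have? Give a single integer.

Line 1: ['hospital'] (min_width=8, slack=2)
Line 2: ['mineral'] (min_width=7, slack=3)
Line 3: ['purple'] (min_width=6, slack=4)
Line 4: ['data'] (min_width=4, slack=6)
Line 5: ['rainbow'] (min_width=7, slack=3)
Line 6: ['car', 'cat'] (min_width=7, slack=3)
Line 7: ['storm'] (min_width=5, slack=5)
Line 8: ['happy'] (min_width=5, slack=5)
Line 9: ['coffee'] (min_width=6, slack=4)
Total lines: 9

Answer: 9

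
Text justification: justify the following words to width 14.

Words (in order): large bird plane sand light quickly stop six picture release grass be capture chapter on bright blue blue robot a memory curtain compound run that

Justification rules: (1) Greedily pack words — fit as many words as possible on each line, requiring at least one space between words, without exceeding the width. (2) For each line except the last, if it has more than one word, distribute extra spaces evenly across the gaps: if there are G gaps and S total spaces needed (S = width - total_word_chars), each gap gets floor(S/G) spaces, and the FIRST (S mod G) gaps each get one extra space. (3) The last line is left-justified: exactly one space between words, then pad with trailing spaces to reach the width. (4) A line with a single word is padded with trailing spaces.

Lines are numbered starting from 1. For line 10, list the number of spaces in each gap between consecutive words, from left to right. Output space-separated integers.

Line 1: ['large', 'bird'] (min_width=10, slack=4)
Line 2: ['plane', 'sand'] (min_width=10, slack=4)
Line 3: ['light', 'quickly'] (min_width=13, slack=1)
Line 4: ['stop', 'six'] (min_width=8, slack=6)
Line 5: ['picture'] (min_width=7, slack=7)
Line 6: ['release', 'grass'] (min_width=13, slack=1)
Line 7: ['be', 'capture'] (min_width=10, slack=4)
Line 8: ['chapter', 'on'] (min_width=10, slack=4)
Line 9: ['bright', 'blue'] (min_width=11, slack=3)
Line 10: ['blue', 'robot', 'a'] (min_width=12, slack=2)
Line 11: ['memory', 'curtain'] (min_width=14, slack=0)
Line 12: ['compound', 'run'] (min_width=12, slack=2)
Line 13: ['that'] (min_width=4, slack=10)

Answer: 2 2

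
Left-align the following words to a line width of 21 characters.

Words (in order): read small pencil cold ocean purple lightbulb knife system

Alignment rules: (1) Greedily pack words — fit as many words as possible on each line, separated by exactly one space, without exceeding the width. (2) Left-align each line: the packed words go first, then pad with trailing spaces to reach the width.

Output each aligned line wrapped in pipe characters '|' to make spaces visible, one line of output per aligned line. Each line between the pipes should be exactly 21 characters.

Line 1: ['read', 'small', 'pencil'] (min_width=17, slack=4)
Line 2: ['cold', 'ocean', 'purple'] (min_width=17, slack=4)
Line 3: ['lightbulb', 'knife'] (min_width=15, slack=6)
Line 4: ['system'] (min_width=6, slack=15)

Answer: |read small pencil    |
|cold ocean purple    |
|lightbulb knife      |
|system               |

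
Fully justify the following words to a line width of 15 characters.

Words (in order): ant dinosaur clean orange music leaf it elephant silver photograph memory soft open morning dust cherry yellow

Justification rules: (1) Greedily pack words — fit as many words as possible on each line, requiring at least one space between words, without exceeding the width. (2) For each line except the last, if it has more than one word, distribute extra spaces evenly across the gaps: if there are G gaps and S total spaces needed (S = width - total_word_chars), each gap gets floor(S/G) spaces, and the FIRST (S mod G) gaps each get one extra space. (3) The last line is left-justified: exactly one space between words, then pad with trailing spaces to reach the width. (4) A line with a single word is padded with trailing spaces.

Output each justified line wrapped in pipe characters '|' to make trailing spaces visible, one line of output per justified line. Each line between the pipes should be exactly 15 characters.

Line 1: ['ant', 'dinosaur'] (min_width=12, slack=3)
Line 2: ['clean', 'orange'] (min_width=12, slack=3)
Line 3: ['music', 'leaf', 'it'] (min_width=13, slack=2)
Line 4: ['elephant', 'silver'] (min_width=15, slack=0)
Line 5: ['photograph'] (min_width=10, slack=5)
Line 6: ['memory', 'soft'] (min_width=11, slack=4)
Line 7: ['open', 'morning'] (min_width=12, slack=3)
Line 8: ['dust', 'cherry'] (min_width=11, slack=4)
Line 9: ['yellow'] (min_width=6, slack=9)

Answer: |ant    dinosaur|
|clean    orange|
|music  leaf  it|
|elephant silver|
|photograph     |
|memory     soft|
|open    morning|
|dust     cherry|
|yellow         |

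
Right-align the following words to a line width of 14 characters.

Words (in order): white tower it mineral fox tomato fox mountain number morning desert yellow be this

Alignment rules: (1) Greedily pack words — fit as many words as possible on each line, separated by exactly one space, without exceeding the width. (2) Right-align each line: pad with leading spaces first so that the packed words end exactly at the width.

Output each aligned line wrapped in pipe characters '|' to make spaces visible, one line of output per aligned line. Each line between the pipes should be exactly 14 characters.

Answer: |white tower it|
|   mineral fox|
|    tomato fox|
|      mountain|
|number morning|
| desert yellow|
|       be this|

Derivation:
Line 1: ['white', 'tower', 'it'] (min_width=14, slack=0)
Line 2: ['mineral', 'fox'] (min_width=11, slack=3)
Line 3: ['tomato', 'fox'] (min_width=10, slack=4)
Line 4: ['mountain'] (min_width=8, slack=6)
Line 5: ['number', 'morning'] (min_width=14, slack=0)
Line 6: ['desert', 'yellow'] (min_width=13, slack=1)
Line 7: ['be', 'this'] (min_width=7, slack=7)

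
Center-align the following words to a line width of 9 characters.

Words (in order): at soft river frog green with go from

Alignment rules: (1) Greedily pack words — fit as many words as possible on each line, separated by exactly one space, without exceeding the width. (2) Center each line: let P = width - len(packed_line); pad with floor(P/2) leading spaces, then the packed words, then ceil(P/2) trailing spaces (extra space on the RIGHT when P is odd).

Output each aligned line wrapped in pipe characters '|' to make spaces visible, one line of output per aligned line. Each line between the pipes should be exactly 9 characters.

Line 1: ['at', 'soft'] (min_width=7, slack=2)
Line 2: ['river'] (min_width=5, slack=4)
Line 3: ['frog'] (min_width=4, slack=5)
Line 4: ['green'] (min_width=5, slack=4)
Line 5: ['with', 'go'] (min_width=7, slack=2)
Line 6: ['from'] (min_width=4, slack=5)

Answer: | at soft |
|  river  |
|  frog   |
|  green  |
| with go |
|  from   |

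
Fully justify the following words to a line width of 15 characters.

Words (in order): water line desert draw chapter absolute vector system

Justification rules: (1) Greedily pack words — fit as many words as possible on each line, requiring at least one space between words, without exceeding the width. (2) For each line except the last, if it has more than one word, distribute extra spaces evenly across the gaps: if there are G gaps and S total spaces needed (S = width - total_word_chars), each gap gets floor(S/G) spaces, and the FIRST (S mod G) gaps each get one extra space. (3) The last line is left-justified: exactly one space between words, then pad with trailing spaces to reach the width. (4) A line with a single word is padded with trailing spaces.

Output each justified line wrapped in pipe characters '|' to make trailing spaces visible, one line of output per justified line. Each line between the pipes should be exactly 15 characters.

Answer: |water      line|
|desert     draw|
|chapter        |
|absolute vector|
|system         |

Derivation:
Line 1: ['water', 'line'] (min_width=10, slack=5)
Line 2: ['desert', 'draw'] (min_width=11, slack=4)
Line 3: ['chapter'] (min_width=7, slack=8)
Line 4: ['absolute', 'vector'] (min_width=15, slack=0)
Line 5: ['system'] (min_width=6, slack=9)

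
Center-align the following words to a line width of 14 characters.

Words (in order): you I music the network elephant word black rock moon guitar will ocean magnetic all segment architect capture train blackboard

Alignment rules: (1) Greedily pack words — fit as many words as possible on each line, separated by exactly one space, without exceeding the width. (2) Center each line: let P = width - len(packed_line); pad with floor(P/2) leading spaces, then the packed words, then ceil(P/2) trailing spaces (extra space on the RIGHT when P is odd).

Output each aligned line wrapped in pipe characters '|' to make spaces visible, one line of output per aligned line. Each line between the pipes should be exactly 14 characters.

Line 1: ['you', 'I', 'music'] (min_width=11, slack=3)
Line 2: ['the', 'network'] (min_width=11, slack=3)
Line 3: ['elephant', 'word'] (min_width=13, slack=1)
Line 4: ['black', 'rock'] (min_width=10, slack=4)
Line 5: ['moon', 'guitar'] (min_width=11, slack=3)
Line 6: ['will', 'ocean'] (min_width=10, slack=4)
Line 7: ['magnetic', 'all'] (min_width=12, slack=2)
Line 8: ['segment'] (min_width=7, slack=7)
Line 9: ['architect'] (min_width=9, slack=5)
Line 10: ['capture', 'train'] (min_width=13, slack=1)
Line 11: ['blackboard'] (min_width=10, slack=4)

Answer: | you I music  |
| the network  |
|elephant word |
|  black rock  |
| moon guitar  |
|  will ocean  |
| magnetic all |
|   segment    |
|  architect   |
|capture train |
|  blackboard  |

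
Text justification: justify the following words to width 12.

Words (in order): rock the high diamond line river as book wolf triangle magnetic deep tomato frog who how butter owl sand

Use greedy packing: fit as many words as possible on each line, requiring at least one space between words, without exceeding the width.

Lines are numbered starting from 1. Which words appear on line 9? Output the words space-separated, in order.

Answer: butter owl

Derivation:
Line 1: ['rock', 'the'] (min_width=8, slack=4)
Line 2: ['high', 'diamond'] (min_width=12, slack=0)
Line 3: ['line', 'river'] (min_width=10, slack=2)
Line 4: ['as', 'book', 'wolf'] (min_width=12, slack=0)
Line 5: ['triangle'] (min_width=8, slack=4)
Line 6: ['magnetic'] (min_width=8, slack=4)
Line 7: ['deep', 'tomato'] (min_width=11, slack=1)
Line 8: ['frog', 'who', 'how'] (min_width=12, slack=0)
Line 9: ['butter', 'owl'] (min_width=10, slack=2)
Line 10: ['sand'] (min_width=4, slack=8)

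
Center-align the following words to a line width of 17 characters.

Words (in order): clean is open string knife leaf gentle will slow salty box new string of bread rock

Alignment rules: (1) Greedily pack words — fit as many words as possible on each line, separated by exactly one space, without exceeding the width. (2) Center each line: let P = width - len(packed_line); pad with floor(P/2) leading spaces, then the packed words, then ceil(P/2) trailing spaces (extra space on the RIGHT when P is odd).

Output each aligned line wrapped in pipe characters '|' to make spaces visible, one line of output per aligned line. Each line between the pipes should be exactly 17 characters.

Line 1: ['clean', 'is', 'open'] (min_width=13, slack=4)
Line 2: ['string', 'knife', 'leaf'] (min_width=17, slack=0)
Line 3: ['gentle', 'will', 'slow'] (min_width=16, slack=1)
Line 4: ['salty', 'box', 'new'] (min_width=13, slack=4)
Line 5: ['string', 'of', 'bread'] (min_width=15, slack=2)
Line 6: ['rock'] (min_width=4, slack=13)

Answer: |  clean is open  |
|string knife leaf|
|gentle will slow |
|  salty box new  |
| string of bread |
|      rock       |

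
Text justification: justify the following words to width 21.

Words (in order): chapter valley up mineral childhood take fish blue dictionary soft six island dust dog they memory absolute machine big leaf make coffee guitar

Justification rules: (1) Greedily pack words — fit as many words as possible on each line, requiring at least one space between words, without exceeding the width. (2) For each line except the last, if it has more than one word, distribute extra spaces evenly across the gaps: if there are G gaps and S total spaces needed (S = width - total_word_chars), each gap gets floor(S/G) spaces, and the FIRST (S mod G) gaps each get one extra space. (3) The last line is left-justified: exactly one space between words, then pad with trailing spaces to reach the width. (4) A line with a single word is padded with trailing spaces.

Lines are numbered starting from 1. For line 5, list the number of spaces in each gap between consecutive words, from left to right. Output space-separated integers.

Line 1: ['chapter', 'valley', 'up'] (min_width=17, slack=4)
Line 2: ['mineral', 'childhood'] (min_width=17, slack=4)
Line 3: ['take', 'fish', 'blue'] (min_width=14, slack=7)
Line 4: ['dictionary', 'soft', 'six'] (min_width=19, slack=2)
Line 5: ['island', 'dust', 'dog', 'they'] (min_width=20, slack=1)
Line 6: ['memory', 'absolute'] (min_width=15, slack=6)
Line 7: ['machine', 'big', 'leaf', 'make'] (min_width=21, slack=0)
Line 8: ['coffee', 'guitar'] (min_width=13, slack=8)

Answer: 2 1 1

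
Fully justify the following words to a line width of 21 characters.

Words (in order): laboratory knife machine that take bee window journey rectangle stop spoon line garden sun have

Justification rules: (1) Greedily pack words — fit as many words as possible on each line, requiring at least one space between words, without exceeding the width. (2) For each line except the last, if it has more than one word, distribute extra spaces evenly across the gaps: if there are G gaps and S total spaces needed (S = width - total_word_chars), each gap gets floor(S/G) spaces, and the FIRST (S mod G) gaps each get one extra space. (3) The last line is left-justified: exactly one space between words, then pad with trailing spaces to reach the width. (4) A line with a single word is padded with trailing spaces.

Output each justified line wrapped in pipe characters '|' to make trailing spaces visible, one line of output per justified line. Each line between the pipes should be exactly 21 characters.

Answer: |laboratory      knife|
|machine that take bee|
|window        journey|
|rectangle  stop spoon|
|line garden sun have |

Derivation:
Line 1: ['laboratory', 'knife'] (min_width=16, slack=5)
Line 2: ['machine', 'that', 'take', 'bee'] (min_width=21, slack=0)
Line 3: ['window', 'journey'] (min_width=14, slack=7)
Line 4: ['rectangle', 'stop', 'spoon'] (min_width=20, slack=1)
Line 5: ['line', 'garden', 'sun', 'have'] (min_width=20, slack=1)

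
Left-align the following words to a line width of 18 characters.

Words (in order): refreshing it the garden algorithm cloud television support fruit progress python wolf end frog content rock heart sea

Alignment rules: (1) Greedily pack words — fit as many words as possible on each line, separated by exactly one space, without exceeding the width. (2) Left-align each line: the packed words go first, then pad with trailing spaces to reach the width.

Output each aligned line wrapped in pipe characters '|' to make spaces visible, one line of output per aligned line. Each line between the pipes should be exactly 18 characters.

Line 1: ['refreshing', 'it', 'the'] (min_width=17, slack=1)
Line 2: ['garden', 'algorithm'] (min_width=16, slack=2)
Line 3: ['cloud', 'television'] (min_width=16, slack=2)
Line 4: ['support', 'fruit'] (min_width=13, slack=5)
Line 5: ['progress', 'python'] (min_width=15, slack=3)
Line 6: ['wolf', 'end', 'frog'] (min_width=13, slack=5)
Line 7: ['content', 'rock', 'heart'] (min_width=18, slack=0)
Line 8: ['sea'] (min_width=3, slack=15)

Answer: |refreshing it the |
|garden algorithm  |
|cloud television  |
|support fruit     |
|progress python   |
|wolf end frog     |
|content rock heart|
|sea               |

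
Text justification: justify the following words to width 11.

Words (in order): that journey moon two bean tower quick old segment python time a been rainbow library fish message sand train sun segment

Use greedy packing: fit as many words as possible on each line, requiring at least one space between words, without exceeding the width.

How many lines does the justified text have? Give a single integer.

Line 1: ['that'] (min_width=4, slack=7)
Line 2: ['journey'] (min_width=7, slack=4)
Line 3: ['moon', 'two'] (min_width=8, slack=3)
Line 4: ['bean', 'tower'] (min_width=10, slack=1)
Line 5: ['quick', 'old'] (min_width=9, slack=2)
Line 6: ['segment'] (min_width=7, slack=4)
Line 7: ['python', 'time'] (min_width=11, slack=0)
Line 8: ['a', 'been'] (min_width=6, slack=5)
Line 9: ['rainbow'] (min_width=7, slack=4)
Line 10: ['library'] (min_width=7, slack=4)
Line 11: ['fish'] (min_width=4, slack=7)
Line 12: ['message'] (min_width=7, slack=4)
Line 13: ['sand', 'train'] (min_width=10, slack=1)
Line 14: ['sun', 'segment'] (min_width=11, slack=0)
Total lines: 14

Answer: 14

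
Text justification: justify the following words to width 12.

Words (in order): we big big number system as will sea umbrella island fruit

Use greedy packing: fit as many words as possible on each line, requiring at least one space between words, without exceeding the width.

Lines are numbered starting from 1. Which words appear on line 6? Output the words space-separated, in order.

Answer: island fruit

Derivation:
Line 1: ['we', 'big', 'big'] (min_width=10, slack=2)
Line 2: ['number'] (min_width=6, slack=6)
Line 3: ['system', 'as'] (min_width=9, slack=3)
Line 4: ['will', 'sea'] (min_width=8, slack=4)
Line 5: ['umbrella'] (min_width=8, slack=4)
Line 6: ['island', 'fruit'] (min_width=12, slack=0)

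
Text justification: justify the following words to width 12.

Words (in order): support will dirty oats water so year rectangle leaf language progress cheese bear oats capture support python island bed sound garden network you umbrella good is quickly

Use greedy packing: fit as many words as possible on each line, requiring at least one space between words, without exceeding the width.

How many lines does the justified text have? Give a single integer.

Line 1: ['support', 'will'] (min_width=12, slack=0)
Line 2: ['dirty', 'oats'] (min_width=10, slack=2)
Line 3: ['water', 'so'] (min_width=8, slack=4)
Line 4: ['year'] (min_width=4, slack=8)
Line 5: ['rectangle'] (min_width=9, slack=3)
Line 6: ['leaf'] (min_width=4, slack=8)
Line 7: ['language'] (min_width=8, slack=4)
Line 8: ['progress'] (min_width=8, slack=4)
Line 9: ['cheese', 'bear'] (min_width=11, slack=1)
Line 10: ['oats', 'capture'] (min_width=12, slack=0)
Line 11: ['support'] (min_width=7, slack=5)
Line 12: ['python'] (min_width=6, slack=6)
Line 13: ['island', 'bed'] (min_width=10, slack=2)
Line 14: ['sound', 'garden'] (min_width=12, slack=0)
Line 15: ['network', 'you'] (min_width=11, slack=1)
Line 16: ['umbrella'] (min_width=8, slack=4)
Line 17: ['good', 'is'] (min_width=7, slack=5)
Line 18: ['quickly'] (min_width=7, slack=5)
Total lines: 18

Answer: 18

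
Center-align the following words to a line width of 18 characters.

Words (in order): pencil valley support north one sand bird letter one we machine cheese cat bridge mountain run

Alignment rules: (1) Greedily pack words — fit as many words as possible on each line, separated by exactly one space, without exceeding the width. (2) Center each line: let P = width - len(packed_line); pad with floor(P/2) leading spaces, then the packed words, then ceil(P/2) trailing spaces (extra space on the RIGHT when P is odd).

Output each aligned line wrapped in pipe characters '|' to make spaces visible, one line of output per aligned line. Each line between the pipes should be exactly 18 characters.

Answer: |  pencil valley   |
|support north one |
| sand bird letter |
|  one we machine  |
|cheese cat bridge |
|   mountain run   |

Derivation:
Line 1: ['pencil', 'valley'] (min_width=13, slack=5)
Line 2: ['support', 'north', 'one'] (min_width=17, slack=1)
Line 3: ['sand', 'bird', 'letter'] (min_width=16, slack=2)
Line 4: ['one', 'we', 'machine'] (min_width=14, slack=4)
Line 5: ['cheese', 'cat', 'bridge'] (min_width=17, slack=1)
Line 6: ['mountain', 'run'] (min_width=12, slack=6)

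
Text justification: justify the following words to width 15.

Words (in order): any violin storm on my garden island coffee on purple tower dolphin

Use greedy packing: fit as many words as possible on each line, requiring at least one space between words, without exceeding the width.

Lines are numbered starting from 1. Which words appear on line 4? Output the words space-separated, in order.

Line 1: ['any', 'violin'] (min_width=10, slack=5)
Line 2: ['storm', 'on', 'my'] (min_width=11, slack=4)
Line 3: ['garden', 'island'] (min_width=13, slack=2)
Line 4: ['coffee', 'on'] (min_width=9, slack=6)
Line 5: ['purple', 'tower'] (min_width=12, slack=3)
Line 6: ['dolphin'] (min_width=7, slack=8)

Answer: coffee on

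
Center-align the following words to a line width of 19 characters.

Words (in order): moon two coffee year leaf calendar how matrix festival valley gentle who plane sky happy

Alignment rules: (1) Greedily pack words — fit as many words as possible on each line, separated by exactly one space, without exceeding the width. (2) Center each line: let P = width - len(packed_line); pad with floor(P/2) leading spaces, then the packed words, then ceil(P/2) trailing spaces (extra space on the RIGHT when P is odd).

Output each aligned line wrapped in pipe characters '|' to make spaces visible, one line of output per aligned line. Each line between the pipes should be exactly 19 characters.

Answer: |  moon two coffee  |
|year leaf calendar |
|how matrix festival|
| valley gentle who |
|  plane sky happy  |

Derivation:
Line 1: ['moon', 'two', 'coffee'] (min_width=15, slack=4)
Line 2: ['year', 'leaf', 'calendar'] (min_width=18, slack=1)
Line 3: ['how', 'matrix', 'festival'] (min_width=19, slack=0)
Line 4: ['valley', 'gentle', 'who'] (min_width=17, slack=2)
Line 5: ['plane', 'sky', 'happy'] (min_width=15, slack=4)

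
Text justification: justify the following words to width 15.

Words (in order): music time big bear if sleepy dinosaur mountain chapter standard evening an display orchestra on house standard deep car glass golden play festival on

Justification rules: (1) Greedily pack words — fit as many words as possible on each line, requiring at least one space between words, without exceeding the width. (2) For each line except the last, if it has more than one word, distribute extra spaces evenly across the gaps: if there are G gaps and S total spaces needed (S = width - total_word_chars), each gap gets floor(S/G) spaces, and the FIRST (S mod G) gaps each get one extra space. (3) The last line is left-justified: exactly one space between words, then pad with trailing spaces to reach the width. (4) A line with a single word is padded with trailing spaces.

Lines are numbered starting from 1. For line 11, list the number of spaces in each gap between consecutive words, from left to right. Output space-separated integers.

Line 1: ['music', 'time', 'big'] (min_width=14, slack=1)
Line 2: ['bear', 'if', 'sleepy'] (min_width=14, slack=1)
Line 3: ['dinosaur'] (min_width=8, slack=7)
Line 4: ['mountain'] (min_width=8, slack=7)
Line 5: ['chapter'] (min_width=7, slack=8)
Line 6: ['standard'] (min_width=8, slack=7)
Line 7: ['evening', 'an'] (min_width=10, slack=5)
Line 8: ['display'] (min_width=7, slack=8)
Line 9: ['orchestra', 'on'] (min_width=12, slack=3)
Line 10: ['house', 'standard'] (min_width=14, slack=1)
Line 11: ['deep', 'car', 'glass'] (min_width=14, slack=1)
Line 12: ['golden', 'play'] (min_width=11, slack=4)
Line 13: ['festival', 'on'] (min_width=11, slack=4)

Answer: 2 1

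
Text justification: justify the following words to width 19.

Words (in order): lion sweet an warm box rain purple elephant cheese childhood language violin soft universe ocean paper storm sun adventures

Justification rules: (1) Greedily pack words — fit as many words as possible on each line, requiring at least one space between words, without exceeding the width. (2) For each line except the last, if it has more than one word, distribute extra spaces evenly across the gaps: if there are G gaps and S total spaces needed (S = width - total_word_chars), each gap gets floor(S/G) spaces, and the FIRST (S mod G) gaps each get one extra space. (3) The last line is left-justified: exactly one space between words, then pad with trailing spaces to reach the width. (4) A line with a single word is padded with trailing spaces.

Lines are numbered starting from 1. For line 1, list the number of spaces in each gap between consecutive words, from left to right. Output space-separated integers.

Line 1: ['lion', 'sweet', 'an', 'warm'] (min_width=18, slack=1)
Line 2: ['box', 'rain', 'purple'] (min_width=15, slack=4)
Line 3: ['elephant', 'cheese'] (min_width=15, slack=4)
Line 4: ['childhood', 'language'] (min_width=18, slack=1)
Line 5: ['violin', 'soft'] (min_width=11, slack=8)
Line 6: ['universe', 'ocean'] (min_width=14, slack=5)
Line 7: ['paper', 'storm', 'sun'] (min_width=15, slack=4)
Line 8: ['adventures'] (min_width=10, slack=9)

Answer: 2 1 1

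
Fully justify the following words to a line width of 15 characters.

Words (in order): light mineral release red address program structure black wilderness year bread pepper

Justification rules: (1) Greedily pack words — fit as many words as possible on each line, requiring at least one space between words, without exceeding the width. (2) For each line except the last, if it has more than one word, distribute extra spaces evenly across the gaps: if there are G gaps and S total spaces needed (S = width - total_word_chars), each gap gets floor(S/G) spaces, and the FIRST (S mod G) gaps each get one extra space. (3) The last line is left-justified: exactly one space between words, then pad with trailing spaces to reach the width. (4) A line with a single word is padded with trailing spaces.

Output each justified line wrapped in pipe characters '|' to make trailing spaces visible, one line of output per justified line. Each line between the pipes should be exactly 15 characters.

Answer: |light   mineral|
|release     red|
|address program|
|structure black|
|wilderness year|
|bread pepper   |

Derivation:
Line 1: ['light', 'mineral'] (min_width=13, slack=2)
Line 2: ['release', 'red'] (min_width=11, slack=4)
Line 3: ['address', 'program'] (min_width=15, slack=0)
Line 4: ['structure', 'black'] (min_width=15, slack=0)
Line 5: ['wilderness', 'year'] (min_width=15, slack=0)
Line 6: ['bread', 'pepper'] (min_width=12, slack=3)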